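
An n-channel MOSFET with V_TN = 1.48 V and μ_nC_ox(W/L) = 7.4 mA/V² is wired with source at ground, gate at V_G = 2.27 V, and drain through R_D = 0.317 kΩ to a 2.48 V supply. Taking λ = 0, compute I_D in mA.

I_D = 2.31 mA

V_GS = V_G = 2.27 V, so V_ov = 2.27 − 1.48 = 0.79 V.
Assume saturation: I_D = ½ k_n V_ov² = 0.5 × 7.4 × 0.79² = 2.31 mA, giving V_DS = V_DD − I_D R_D = 2.48 − 2.31 × 0.317 = 1.75 V.
V_DS = 1.75 V ≥ V_ov = 0.79 V, confirming saturation.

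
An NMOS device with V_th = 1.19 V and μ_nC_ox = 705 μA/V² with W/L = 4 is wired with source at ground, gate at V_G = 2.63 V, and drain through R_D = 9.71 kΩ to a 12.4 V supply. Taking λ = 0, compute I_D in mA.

I_D = 1.24 mA

V_GS = V_G = 2.63 V, so V_ov = 2.63 − 1.19 = 1.44 V.
k_n = μ_nC_ox · (W/L) = 2.82 mA/V².
Assume saturation: I_D = ½ k_n V_ov² = 0.5 × 2.82 × 1.44² = 2.92 mA, giving V_DS = V_DD − I_D R_D = 12.4 − 2.92 × 9.71 = -16 V.
But -16 V < V_ov = 1.44 V, so the device is actually in triode.
In triode I_D = k_n[V_ov V_DS − ½ V_DS²] and I_D = (V_DD − V_DS)/R_D. Equating: 13.7 V_DS² − 40.43 V_DS + 12.4 = 0, giving V_DS = 0.348 V (the root below V_ov).
I_D = (12.4 − 0.348) / 9.71 = 1.24 mA.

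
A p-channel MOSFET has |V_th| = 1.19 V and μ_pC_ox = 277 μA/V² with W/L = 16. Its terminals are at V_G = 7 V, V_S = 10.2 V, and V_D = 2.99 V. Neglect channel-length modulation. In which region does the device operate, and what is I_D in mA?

V_SG = V_S − V_G = 10.2 − 7 = 3.2 V; V_SD = V_S − V_D = 10.2 − 2.99 = 7.21 V.
k_p = μ_pC_ox · (W/L) = 4.432 mA/V².
V_ov = V_SG − |V_th| = 3.2 − 1.19 = 2.01 V.
Since V_SD = 7.21 V ≥ V_ov = 2.01 V, the device is in saturation.
I_D = ½ k_p V_ov² = 0.5 × 4.432 × 2.01² = 8.95 mA.

Saturation; I_D = 8.95 mA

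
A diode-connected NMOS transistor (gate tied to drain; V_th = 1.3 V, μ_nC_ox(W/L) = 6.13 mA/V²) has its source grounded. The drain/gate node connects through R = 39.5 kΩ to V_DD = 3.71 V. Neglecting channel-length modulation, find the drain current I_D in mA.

With gate tied to drain, V_GS = V_DS ≥ V_GS − V_th, so the device is in saturation.
KCL at the drain: ½ k_n (V_GS − V_th)² = (V_DD − V_GS)/R.
Let x = V_GS − 1.3. Then 121 x² + x − 2.41 = 0, giving x = 0.137 V (positive root), so V_GS = 1.44 V.
I_D = (V_DD − V_GS)/R = (3.71 − 1.44) / 39.5 = 0.0575 mA.

I_D = 0.0575 mA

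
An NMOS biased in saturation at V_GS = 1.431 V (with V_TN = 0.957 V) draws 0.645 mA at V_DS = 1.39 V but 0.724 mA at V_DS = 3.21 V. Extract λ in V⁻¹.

λ = 0.0742 V⁻¹

With V_GS fixed, I_D ∝ (1 + λ V_DS) in saturation, so I_D2/I_D1 = (1 + λ V_DS2)/(1 + λ V_DS1).
0.724/0.645 = 1.122 = (1 + 3.21 λ)/(1 + 1.39 λ).
Solving: λ (I_D1 V_DS2 − I_D2 V_DS1) = I_D2 − I_D1, so λ = (0.724 − 0.645) / (0.645 × 3.21 − 0.724 × 1.39) = 0.079 / 1.06 = 0.0742 V⁻¹.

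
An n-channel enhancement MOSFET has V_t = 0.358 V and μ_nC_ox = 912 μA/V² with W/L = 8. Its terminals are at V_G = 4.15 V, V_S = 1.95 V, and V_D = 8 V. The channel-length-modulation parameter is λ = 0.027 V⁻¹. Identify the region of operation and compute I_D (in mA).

Saturation; I_D = 14.4 mA

V_GS = V_G − V_S = 4.15 − 1.95 = 2.2 V; V_DS = V_D − V_S = 8 − 1.95 = 6.05 V.
k_n = μ_nC_ox · (W/L) = 7.296 mA/V².
V_ov = V_GS − V_t = 2.2 − 0.358 = 1.84 V.
Since V_DS = 6.05 V ≥ V_ov = 1.84 V, the device is in saturation.
I_D = ½ k_n V_ov² (1 + λ V_DS) = 0.5 × 7.296 × 1.84² × (1 + 0.027 × 6.05) = 14.4 mA.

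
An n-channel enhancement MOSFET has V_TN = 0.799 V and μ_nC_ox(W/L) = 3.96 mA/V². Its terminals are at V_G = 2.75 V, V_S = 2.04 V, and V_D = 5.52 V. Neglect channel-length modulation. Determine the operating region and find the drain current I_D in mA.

Cutoff; I_D = 0 mA

V_GS = V_G − V_S = 2.75 − 2.04 = 0.71 V; V_DS = V_D − V_S = 5.52 − 2.04 = 3.48 V.
V_GS = 0.71 V < V_TN = 0.799 V, so the transistor is in cutoff.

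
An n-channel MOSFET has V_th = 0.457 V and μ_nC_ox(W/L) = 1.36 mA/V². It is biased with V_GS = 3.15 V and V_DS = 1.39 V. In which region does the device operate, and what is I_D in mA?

Triode; I_D = 3.78 mA

V_ov = V_GS − V_th = 3.15 − 0.457 = 2.69 V.
Since V_DS = 1.39 V < V_ov = 2.69 V, the device is in the triode region.
I_D = k_n [V_ov · V_DS − ½ V_DS²] = 1.36 × [2.69 × 1.39 − 0.5 × 1.39²] = 3.78 mA.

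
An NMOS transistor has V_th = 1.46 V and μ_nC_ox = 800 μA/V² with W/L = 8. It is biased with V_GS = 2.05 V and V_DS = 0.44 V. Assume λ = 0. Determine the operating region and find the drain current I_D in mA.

Triode; I_D = 1.04 mA

k_n = μ_nC_ox · (W/L) = 6.4 mA/V².
V_ov = V_GS − V_th = 2.05 − 1.46 = 0.59 V.
Since V_DS = 0.44 V < V_ov = 0.59 V, the device is in the triode region.
I_D = k_n [V_ov · V_DS − ½ V_DS²] = 6.4 × [0.59 × 0.44 − 0.5 × 0.44²] = 1.04 mA.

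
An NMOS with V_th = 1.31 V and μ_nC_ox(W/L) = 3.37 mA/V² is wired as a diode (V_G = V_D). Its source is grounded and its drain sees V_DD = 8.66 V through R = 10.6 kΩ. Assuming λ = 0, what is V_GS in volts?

With gate tied to drain, V_GS = V_DS ≥ V_GS − V_th, so the device is in saturation.
KCL at the drain: ½ k_n (V_GS − V_th)² = (V_DD − V_GS)/R.
Let x = V_GS − 1.31. Then 17.9 x² + x − 7.35 = 0, giving x = 0.614 V (positive root), so V_GS = 1.92 V.
I_D = (V_DD − V_GS)/R = (8.66 − 1.92) / 10.6 = 0.635 mA.

V_GS = 1.92 V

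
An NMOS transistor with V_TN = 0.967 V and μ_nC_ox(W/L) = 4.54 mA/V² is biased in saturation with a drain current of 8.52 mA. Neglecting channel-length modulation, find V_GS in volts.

V_GS = 2.90 V

In saturation I_D = ½ k_n (V_GS − V_TN)², so V_GS − V_TN = √(2 I_D / k_n) = √(2 × 8.52 / 4.54) = 1.94 V.
V_GS = 0.967 + 1.94 = 2.9 V.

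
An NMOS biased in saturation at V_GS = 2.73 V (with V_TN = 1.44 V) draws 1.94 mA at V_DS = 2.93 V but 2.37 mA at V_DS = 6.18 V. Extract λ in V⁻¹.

λ = 0.0852 V⁻¹

With V_GS fixed, I_D ∝ (1 + λ V_DS) in saturation, so I_D2/I_D1 = (1 + λ V_DS2)/(1 + λ V_DS1).
2.37/1.94 = 1.222 = (1 + 6.18 λ)/(1 + 2.93 λ).
Solving: λ (I_D1 V_DS2 − I_D2 V_DS1) = I_D2 − I_D1, so λ = (2.37 − 1.94) / (1.94 × 6.18 − 2.37 × 2.93) = 0.43 / 5.05 = 0.0852 V⁻¹.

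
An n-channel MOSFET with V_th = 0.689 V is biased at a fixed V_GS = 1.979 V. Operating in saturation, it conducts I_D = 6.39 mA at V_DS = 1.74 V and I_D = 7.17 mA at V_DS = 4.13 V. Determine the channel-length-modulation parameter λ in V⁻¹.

λ = 0.0561 V⁻¹

With V_GS fixed, I_D ∝ (1 + λ V_DS) in saturation, so I_D2/I_D1 = (1 + λ V_DS2)/(1 + λ V_DS1).
7.17/6.39 = 1.122 = (1 + 4.13 λ)/(1 + 1.74 λ).
Solving: λ (I_D1 V_DS2 − I_D2 V_DS1) = I_D2 − I_D1, so λ = (7.17 − 6.39) / (6.39 × 4.13 − 7.17 × 1.74) = 0.78 / 13.9 = 0.0561 V⁻¹.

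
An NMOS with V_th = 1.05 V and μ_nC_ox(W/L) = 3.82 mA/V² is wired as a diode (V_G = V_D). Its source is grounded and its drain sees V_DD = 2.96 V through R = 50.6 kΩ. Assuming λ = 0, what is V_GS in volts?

With gate tied to drain, V_GS = V_DS ≥ V_GS − V_th, so the device is in saturation.
KCL at the drain: ½ k_n (V_GS − V_th)² = (V_DD − V_GS)/R.
Let x = V_GS − 1.05. Then 96.6 x² + x − 1.91 = 0, giving x = 0.136 V (positive root), so V_GS = 1.19 V.
I_D = (V_DD − V_GS)/R = (2.96 − 1.19) / 50.6 = 0.0351 mA.

V_GS = 1.19 V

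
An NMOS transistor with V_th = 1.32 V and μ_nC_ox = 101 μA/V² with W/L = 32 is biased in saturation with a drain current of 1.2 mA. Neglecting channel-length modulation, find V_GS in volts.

V_GS = 2.18 V

k_n = μ_nC_ox · (W/L) = 3.232 mA/V².
In saturation I_D = ½ k_n (V_GS − V_th)², so V_GS − V_th = √(2 I_D / k_n) = √(2 × 1.2 / 3.232) = 0.862 V.
V_GS = 1.32 + 0.862 = 2.18 V.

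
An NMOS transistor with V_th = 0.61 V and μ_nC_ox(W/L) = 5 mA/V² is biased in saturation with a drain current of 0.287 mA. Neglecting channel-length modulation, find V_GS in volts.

In saturation I_D = ½ k_n (V_GS − V_th)², so V_GS − V_th = √(2 I_D / k_n) = √(2 × 0.287 / 5) = 0.339 V.
V_GS = 0.61 + 0.339 = 0.949 V.

V_GS = 0.949 V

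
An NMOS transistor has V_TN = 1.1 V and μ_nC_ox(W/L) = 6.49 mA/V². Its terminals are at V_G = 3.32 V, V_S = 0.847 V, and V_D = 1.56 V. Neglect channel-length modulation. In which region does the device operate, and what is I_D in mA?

V_GS = V_G − V_S = 3.32 − 0.847 = 2.47 V; V_DS = V_D − V_S = 1.56 − 0.847 = 0.713 V.
V_ov = V_GS − V_TN = 2.47 − 1.1 = 1.37 V.
Since V_DS = 0.713 V < V_ov = 1.37 V, the device is in the triode region.
I_D = k_n [V_ov · V_DS − ½ V_DS²] = 6.49 × [1.37 × 0.713 − 0.5 × 0.713²] = 4.7 mA.

Triode; I_D = 4.70 mA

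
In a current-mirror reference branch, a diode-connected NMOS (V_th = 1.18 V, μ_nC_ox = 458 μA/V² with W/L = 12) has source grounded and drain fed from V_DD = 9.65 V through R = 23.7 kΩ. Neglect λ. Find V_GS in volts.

With gate tied to drain, V_GS = V_DS ≥ V_GS − V_th, so the device is in saturation.
k_n = μ_nC_ox · (W/L) = 5.496 mA/V².
KCL at the drain: ½ k_n (V_GS − V_th)² = (V_DD − V_GS)/R.
Let x = V_GS − 1.18. Then 65.1 x² + x − 8.47 = 0, giving x = 0.353 V (positive root), so V_GS = 1.53 V.
I_D = (V_DD − V_GS)/R = (9.65 − 1.53) / 23.7 = 0.342 mA.

V_GS = 1.53 V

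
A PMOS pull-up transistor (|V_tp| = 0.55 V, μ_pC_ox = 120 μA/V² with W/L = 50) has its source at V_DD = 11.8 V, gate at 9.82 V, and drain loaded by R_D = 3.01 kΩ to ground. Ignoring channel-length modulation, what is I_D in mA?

I_D = 3.74 mA

V_SG = V_DD − V_G = 11.8 − 9.82 = 1.98 V, so V_ov = 1.98 − 0.55 = 1.43 V.
k_p = μ_pC_ox · (W/L) = 6 mA/V².
Assume saturation: I_D = ½ k_p V_ov² = 0.5 × 6 × 1.43² = 6.13 mA, giving V_SD = V_DD − I_D R_D = 11.8 − 6.13 × 3.01 = -6.67 V.
But -6.67 V < V_ov = 1.43 V, so the device is actually in triode.
In triode I_D = k_p[V_ov V_SD − ½ V_SD²] and I_D = (V_DD − V_SD)/R_D. Equating: 9.03 V_SD² − 26.83 V_SD + 11.8 = 0, giving V_SD = 0.537 V (the root below V_ov).
I_D = (11.8 − 0.537) / 3.01 = 3.74 mA.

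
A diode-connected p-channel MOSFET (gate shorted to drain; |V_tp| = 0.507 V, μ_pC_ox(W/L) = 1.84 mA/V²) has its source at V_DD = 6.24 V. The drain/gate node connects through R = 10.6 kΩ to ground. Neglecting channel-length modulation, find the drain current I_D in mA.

I_D = 0.473 mA

With gate tied to drain, V_SG = V_SD ≥ V_SG − |V_tp|, so the device is in saturation.
KCL at the drain: ½ k_p (V_SG − |V_tp|)² = (V_DD − V_SG)/R.
Let x = V_SG − 0.507. Then 9.75 x² + x − 5.733 = 0, giving x = 0.717 V (positive root), so V_SG = 1.22 V.
I_D = (V_DD − V_SG)/R = (6.24 − 1.22) / 10.6 = 0.473 mA.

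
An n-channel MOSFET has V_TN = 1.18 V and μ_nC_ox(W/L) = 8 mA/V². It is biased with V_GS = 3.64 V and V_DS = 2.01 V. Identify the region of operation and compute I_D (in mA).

V_ov = V_GS − V_TN = 3.64 − 1.18 = 2.46 V.
Since V_DS = 2.01 V < V_ov = 2.46 V, the device is in the triode region.
I_D = k_n [V_ov · V_DS − ½ V_DS²] = 8 × [2.46 × 2.01 − 0.5 × 2.01²] = 23.4 mA.

Triode; I_D = 23.4 mA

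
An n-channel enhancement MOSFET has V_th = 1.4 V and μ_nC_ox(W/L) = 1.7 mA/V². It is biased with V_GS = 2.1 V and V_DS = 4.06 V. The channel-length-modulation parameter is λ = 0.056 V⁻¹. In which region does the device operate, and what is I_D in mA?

Saturation; I_D = 0.511 mA

V_ov = V_GS − V_th = 2.1 − 1.4 = 0.7 V.
Since V_DS = 4.06 V ≥ V_ov = 0.7 V, the device is in saturation.
I_D = ½ k_n V_ov² (1 + λ V_DS) = 0.5 × 1.7 × 0.7² × (1 + 0.056 × 4.06) = 0.511 mA.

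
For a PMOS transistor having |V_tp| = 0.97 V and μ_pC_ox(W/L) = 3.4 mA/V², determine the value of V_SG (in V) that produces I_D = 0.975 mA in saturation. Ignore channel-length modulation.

V_SG = 1.73 V

In saturation I_D = ½ k_p (V_SG − |V_tp|)², so V_SG − |V_tp| = √(2 I_D / k_p) = √(2 × 0.975 / 3.4) = 0.757 V.
V_SG = 0.97 + 0.757 = 1.73 V.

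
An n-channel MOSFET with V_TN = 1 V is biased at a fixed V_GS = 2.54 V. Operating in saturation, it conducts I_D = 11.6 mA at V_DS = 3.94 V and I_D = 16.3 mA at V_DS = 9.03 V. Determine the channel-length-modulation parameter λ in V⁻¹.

λ = 0.116 V⁻¹

With V_GS fixed, I_D ∝ (1 + λ V_DS) in saturation, so I_D2/I_D1 = (1 + λ V_DS2)/(1 + λ V_DS1).
16.3/11.6 = 1.405 = (1 + 9.03 λ)/(1 + 3.94 λ).
Solving: λ (I_D1 V_DS2 − I_D2 V_DS1) = I_D2 − I_D1, so λ = (16.3 − 11.6) / (11.6 × 9.03 − 16.3 × 3.94) = 4.7 / 40.5 = 0.116 V⁻¹.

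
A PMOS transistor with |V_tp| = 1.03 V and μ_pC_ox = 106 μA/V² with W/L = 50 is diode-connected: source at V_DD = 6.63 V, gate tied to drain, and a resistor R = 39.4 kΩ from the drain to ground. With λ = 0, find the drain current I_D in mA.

I_D = 0.136 mA

With gate tied to drain, V_SG = V_SD ≥ V_SG − |V_tp|, so the device is in saturation.
k_p = μ_pC_ox · (W/L) = 5.3 mA/V².
KCL at the drain: ½ k_p (V_SG − |V_tp|)² = (V_DD − V_SG)/R.
Let x = V_SG − 1.03. Then 104 x² + x − 5.6 = 0, giving x = 0.227 V (positive root), so V_SG = 1.26 V.
I_D = (V_DD − V_SG)/R = (6.63 − 1.26) / 39.4 = 0.136 mA.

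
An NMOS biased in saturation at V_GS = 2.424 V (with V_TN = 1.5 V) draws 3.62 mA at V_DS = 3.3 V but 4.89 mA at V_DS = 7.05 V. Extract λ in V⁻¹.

With V_GS fixed, I_D ∝ (1 + λ V_DS) in saturation, so I_D2/I_D1 = (1 + λ V_DS2)/(1 + λ V_DS1).
4.89/3.62 = 1.351 = (1 + 7.05 λ)/(1 + 3.3 λ).
Solving: λ (I_D1 V_DS2 − I_D2 V_DS1) = I_D2 − I_D1, so λ = (4.89 − 3.62) / (3.62 × 7.05 − 4.89 × 3.3) = 1.27 / 9.38 = 0.135 V⁻¹.

λ = 0.135 V⁻¹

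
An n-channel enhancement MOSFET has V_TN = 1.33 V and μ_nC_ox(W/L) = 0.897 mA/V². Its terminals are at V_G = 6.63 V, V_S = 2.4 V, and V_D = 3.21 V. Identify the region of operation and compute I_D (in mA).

V_GS = V_G − V_S = 6.63 − 2.4 = 4.23 V; V_DS = V_D − V_S = 3.21 − 2.4 = 0.81 V.
V_ov = V_GS − V_TN = 4.23 − 1.33 = 2.9 V.
Since V_DS = 0.81 V < V_ov = 2.9 V, the device is in the triode region.
I_D = k_n [V_ov · V_DS − ½ V_DS²] = 0.897 × [2.9 × 0.81 − 0.5 × 0.81²] = 1.81 mA.

Triode; I_D = 1.81 mA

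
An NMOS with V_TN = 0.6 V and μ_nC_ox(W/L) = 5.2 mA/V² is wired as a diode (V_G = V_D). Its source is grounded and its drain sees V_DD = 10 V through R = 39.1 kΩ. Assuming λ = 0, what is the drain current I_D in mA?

With gate tied to drain, V_GS = V_DS ≥ V_GS − V_TN, so the device is in saturation.
KCL at the drain: ½ k_n (V_GS − V_TN)² = (V_DD − V_GS)/R.
Let x = V_GS − 0.6. Then 102 x² + x − 9.4 = 0, giving x = 0.299 V (positive root), so V_GS = 0.899 V.
I_D = (V_DD − V_GS)/R = (10 − 0.899) / 39.1 = 0.233 mA.

I_D = 0.233 mA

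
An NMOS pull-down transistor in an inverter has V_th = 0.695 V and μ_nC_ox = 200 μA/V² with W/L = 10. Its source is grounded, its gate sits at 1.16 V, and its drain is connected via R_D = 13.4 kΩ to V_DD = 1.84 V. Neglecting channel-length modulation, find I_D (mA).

V_GS = V_G = 1.16 V, so V_ov = 1.16 − 0.695 = 0.465 V.
k_n = μ_nC_ox · (W/L) = 2 mA/V².
Assume saturation: I_D = ½ k_n V_ov² = 0.5 × 2 × 0.465² = 0.216 mA, giving V_DS = V_DD − I_D R_D = 1.84 − 0.216 × 13.4 = -1.06 V.
But -1.06 V < V_ov = 0.465 V, so the device is actually in triode.
In triode I_D = k_n[V_ov V_DS − ½ V_DS²] and I_D = (V_DD − V_DS)/R_D. Equating: 13.4 V_DS² − 13.46 V_DS + 1.84 = 0, giving V_DS = 0.163 V (the root below V_ov).
I_D = (1.84 − 0.163) / 13.4 = 0.125 mA.

I_D = 0.125 mA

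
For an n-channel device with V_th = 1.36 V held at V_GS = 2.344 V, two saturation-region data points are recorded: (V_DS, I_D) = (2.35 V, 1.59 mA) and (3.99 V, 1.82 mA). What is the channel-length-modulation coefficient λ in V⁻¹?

With V_GS fixed, I_D ∝ (1 + λ V_DS) in saturation, so I_D2/I_D1 = (1 + λ V_DS2)/(1 + λ V_DS1).
1.82/1.59 = 1.145 = (1 + 3.99 λ)/(1 + 2.35 λ).
Solving: λ (I_D1 V_DS2 − I_D2 V_DS1) = I_D2 − I_D1, so λ = (1.82 − 1.59) / (1.59 × 3.99 − 1.82 × 2.35) = 0.23 / 2.07 = 0.111 V⁻¹.

λ = 0.111 V⁻¹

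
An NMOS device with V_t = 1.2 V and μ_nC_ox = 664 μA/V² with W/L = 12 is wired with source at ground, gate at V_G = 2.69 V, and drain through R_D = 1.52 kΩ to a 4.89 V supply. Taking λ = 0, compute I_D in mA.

V_GS = V_G = 2.69 V, so V_ov = 2.69 − 1.2 = 1.49 V.
k_n = μ_nC_ox · (W/L) = 7.968 mA/V².
Assume saturation: I_D = ½ k_n V_ov² = 0.5 × 7.968 × 1.49² = 8.84 mA, giving V_DS = V_DD − I_D R_D = 4.89 − 8.84 × 1.52 = -8.55 V.
But -8.55 V < V_ov = 1.49 V, so the device is actually in triode.
In triode I_D = k_n[V_ov V_DS − ½ V_DS²] and I_D = (V_DD − V_DS)/R_D. Equating: 6.06 V_DS² − 19.05 V_DS + 4.89 = 0, giving V_DS = 0.282 V (the root below V_ov).
I_D = (4.89 − 0.282) / 1.52 = 3.03 mA.

I_D = 3.03 mA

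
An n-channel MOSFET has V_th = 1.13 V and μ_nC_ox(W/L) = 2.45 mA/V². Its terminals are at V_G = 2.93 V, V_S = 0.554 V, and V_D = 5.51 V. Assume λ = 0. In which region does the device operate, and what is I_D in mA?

Saturation; I_D = 1.90 mA

V_GS = V_G − V_S = 2.93 − 0.554 = 2.38 V; V_DS = V_D − V_S = 5.51 − 0.554 = 4.96 V.
V_ov = V_GS − V_th = 2.38 − 1.13 = 1.25 V.
Since V_DS = 4.96 V ≥ V_ov = 1.25 V, the device is in saturation.
I_D = ½ k_n V_ov² = 0.5 × 2.45 × 1.25² = 1.9 mA.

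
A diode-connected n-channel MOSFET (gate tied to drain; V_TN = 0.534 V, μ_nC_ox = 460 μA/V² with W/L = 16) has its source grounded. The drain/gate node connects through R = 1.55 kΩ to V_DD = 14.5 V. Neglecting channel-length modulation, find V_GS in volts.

V_GS = 2.01 V

With gate tied to drain, V_GS = V_DS ≥ V_GS − V_TN, so the device is in saturation.
k_n = μ_nC_ox · (W/L) = 7.36 mA/V².
KCL at the drain: ½ k_n (V_GS − V_TN)² = (V_DD − V_GS)/R.
Let x = V_GS − 0.534. Then 5.7 x² + x − 13.97 = 0, giving x = 1.48 V (positive root), so V_GS = 2.01 V.
I_D = (V_DD − V_GS)/R = (14.5 − 2.01) / 1.55 = 8.06 mA.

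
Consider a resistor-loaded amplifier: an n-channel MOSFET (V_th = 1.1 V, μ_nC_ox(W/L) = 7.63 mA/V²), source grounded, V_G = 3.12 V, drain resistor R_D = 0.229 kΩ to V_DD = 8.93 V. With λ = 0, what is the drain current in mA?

I_D = 15.6 mA

V_GS = V_G = 3.12 V, so V_ov = 3.12 − 1.1 = 2.02 V.
Assume saturation: I_D = ½ k_n V_ov² = 0.5 × 7.63 × 2.02² = 15.6 mA, giving V_DS = V_DD − I_D R_D = 8.93 − 15.6 × 0.229 = 5.37 V.
V_DS = 5.37 V ≥ V_ov = 2.02 V, confirming saturation.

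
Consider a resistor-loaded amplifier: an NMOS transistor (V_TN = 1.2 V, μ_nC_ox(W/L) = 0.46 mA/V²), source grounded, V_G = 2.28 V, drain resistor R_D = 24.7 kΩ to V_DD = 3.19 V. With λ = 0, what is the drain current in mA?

V_GS = V_G = 2.28 V, so V_ov = 2.28 − 1.2 = 1.08 V.
Assume saturation: I_D = ½ k_n V_ov² = 0.5 × 0.46 × 1.08² = 0.268 mA, giving V_DS = V_DD − I_D R_D = 3.19 − 0.268 × 24.7 = -3.44 V.
But -3.44 V < V_ov = 1.08 V, so the device is actually in triode.
In triode I_D = k_n[V_ov V_DS − ½ V_DS²] and I_D = (V_DD − V_DS)/R_D. Equating: 5.68 V_DS² − 13.27 V_DS + 3.19 = 0, giving V_DS = 0.272 V (the root below V_ov).
I_D = (3.19 − 0.272) / 24.7 = 0.118 mA.

I_D = 0.118 mA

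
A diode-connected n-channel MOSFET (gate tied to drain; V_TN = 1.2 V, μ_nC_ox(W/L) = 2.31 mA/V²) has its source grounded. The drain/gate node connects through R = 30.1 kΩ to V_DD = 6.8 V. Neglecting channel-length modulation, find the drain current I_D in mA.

With gate tied to drain, V_GS = V_DS ≥ V_GS − V_TN, so the device is in saturation.
KCL at the drain: ½ k_n (V_GS − V_TN)² = (V_DD − V_GS)/R.
Let x = V_GS − 1.2. Then 34.8 x² + x − 5.6 = 0, giving x = 0.387 V (positive root), so V_GS = 1.59 V.
I_D = (V_DD − V_GS)/R = (6.8 − 1.59) / 30.1 = 0.173 mA.

I_D = 0.173 mA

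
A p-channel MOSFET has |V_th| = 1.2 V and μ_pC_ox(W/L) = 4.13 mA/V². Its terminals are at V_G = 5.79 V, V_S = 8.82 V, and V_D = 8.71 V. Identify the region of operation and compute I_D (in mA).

V_SG = V_S − V_G = 8.82 − 5.79 = 3.03 V; V_SD = V_S − V_D = 8.82 − 8.71 = 0.11 V.
V_ov = V_SG − |V_th| = 3.03 − 1.2 = 1.83 V.
Since V_SD = 0.11 V < V_ov = 1.83 V, the device is in the triode region.
I_D = k_p [V_ov · V_SD − ½ V_SD²] = 4.13 × [1.83 × 0.11 − 0.5 × 0.11²] = 0.806 mA.

Triode; I_D = 0.806 mA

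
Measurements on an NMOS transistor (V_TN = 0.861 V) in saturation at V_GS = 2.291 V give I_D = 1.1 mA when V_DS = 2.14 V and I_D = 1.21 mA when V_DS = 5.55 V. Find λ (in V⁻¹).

With V_GS fixed, I_D ∝ (1 + λ V_DS) in saturation, so I_D2/I_D1 = (1 + λ V_DS2)/(1 + λ V_DS1).
1.21/1.1 = 1.1 = (1 + 5.55 λ)/(1 + 2.14 λ).
Solving: λ (I_D1 V_DS2 − I_D2 V_DS1) = I_D2 − I_D1, so λ = (1.21 − 1.1) / (1.1 × 5.55 − 1.21 × 2.14) = 0.11 / 3.52 = 0.0313 V⁻¹.

λ = 0.0313 V⁻¹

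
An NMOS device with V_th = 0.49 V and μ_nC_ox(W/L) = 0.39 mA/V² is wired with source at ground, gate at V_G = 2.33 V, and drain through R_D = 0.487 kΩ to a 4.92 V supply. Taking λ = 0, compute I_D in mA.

I_D = 0.660 mA

V_GS = V_G = 2.33 V, so V_ov = 2.33 − 0.49 = 1.84 V.
Assume saturation: I_D = ½ k_n V_ov² = 0.5 × 0.39 × 1.84² = 0.66 mA, giving V_DS = V_DD − I_D R_D = 4.92 − 0.66 × 0.487 = 4.6 V.
V_DS = 4.6 V ≥ V_ov = 1.84 V, confirming saturation.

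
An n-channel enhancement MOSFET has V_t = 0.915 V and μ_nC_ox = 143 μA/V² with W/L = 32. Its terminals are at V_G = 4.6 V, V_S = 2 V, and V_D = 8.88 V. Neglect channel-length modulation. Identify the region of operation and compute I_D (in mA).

V_GS = V_G − V_S = 4.6 − 2 = 2.6 V; V_DS = V_D − V_S = 8.88 − 2 = 6.88 V.
k_n = μ_nC_ox · (W/L) = 4.576 mA/V².
V_ov = V_GS − V_t = 2.6 − 0.915 = 1.68 V.
Since V_DS = 6.88 V ≥ V_ov = 1.68 V, the device is in saturation.
I_D = ½ k_n V_ov² = 0.5 × 4.576 × 1.68² = 6.5 mA.

Saturation; I_D = 6.50 mA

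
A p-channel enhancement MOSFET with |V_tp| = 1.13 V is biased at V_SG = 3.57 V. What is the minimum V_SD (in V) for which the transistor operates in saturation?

The boundary between triode and saturation is V_SD = V_SG − |V_tp| = V_ov.
V_ov = 3.57 − 1.13 = 2.44 V.

V_SD,sat = 2.44 V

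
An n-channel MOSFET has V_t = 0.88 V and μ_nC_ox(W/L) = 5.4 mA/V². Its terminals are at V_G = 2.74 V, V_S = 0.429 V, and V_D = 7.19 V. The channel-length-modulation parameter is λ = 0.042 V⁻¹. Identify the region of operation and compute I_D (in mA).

V_GS = V_G − V_S = 2.74 − 0.429 = 2.31 V; V_DS = V_D − V_S = 7.19 − 0.429 = 6.76 V.
V_ov = V_GS − V_t = 2.31 − 0.88 = 1.43 V.
Since V_DS = 6.76 V ≥ V_ov = 1.43 V, the device is in saturation.
I_D = ½ k_n V_ov² (1 + λ V_DS) = 0.5 × 5.4 × 1.43² × (1 + 0.042 × 6.76) = 7.1 mA.

Saturation; I_D = 7.10 mA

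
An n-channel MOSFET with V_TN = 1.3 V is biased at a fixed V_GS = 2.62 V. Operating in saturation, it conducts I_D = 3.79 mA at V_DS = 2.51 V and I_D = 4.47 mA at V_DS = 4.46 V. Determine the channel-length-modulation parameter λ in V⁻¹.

λ = 0.120 V⁻¹

With V_GS fixed, I_D ∝ (1 + λ V_DS) in saturation, so I_D2/I_D1 = (1 + λ V_DS2)/(1 + λ V_DS1).
4.47/3.79 = 1.179 = (1 + 4.46 λ)/(1 + 2.51 λ).
Solving: λ (I_D1 V_DS2 − I_D2 V_DS1) = I_D2 − I_D1, so λ = (4.47 − 3.79) / (3.79 × 4.46 − 4.47 × 2.51) = 0.68 / 5.68 = 0.12 V⁻¹.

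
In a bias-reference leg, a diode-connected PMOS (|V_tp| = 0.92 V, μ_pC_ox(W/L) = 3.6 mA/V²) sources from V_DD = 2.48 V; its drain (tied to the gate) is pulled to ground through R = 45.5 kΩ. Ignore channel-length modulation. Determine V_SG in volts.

With gate tied to drain, V_SG = V_SD ≥ V_SG − |V_tp|, so the device is in saturation.
KCL at the drain: ½ k_p (V_SG − |V_tp|)² = (V_DD − V_SG)/R.
Let x = V_SG − 0.92. Then 81.9 x² + x − 1.56 = 0, giving x = 0.132 V (positive root), so V_SG = 1.05 V.
I_D = (V_DD − V_SG)/R = (2.48 − 1.05) / 45.5 = 0.0314 mA.

V_SG = 1.05 V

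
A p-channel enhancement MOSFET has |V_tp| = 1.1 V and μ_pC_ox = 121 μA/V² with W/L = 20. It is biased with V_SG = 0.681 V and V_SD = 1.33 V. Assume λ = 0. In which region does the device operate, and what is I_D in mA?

V_SG = 0.681 V < |V_tp| = 1.1 V, so the transistor is in cutoff.

Cutoff; I_D = 0 mA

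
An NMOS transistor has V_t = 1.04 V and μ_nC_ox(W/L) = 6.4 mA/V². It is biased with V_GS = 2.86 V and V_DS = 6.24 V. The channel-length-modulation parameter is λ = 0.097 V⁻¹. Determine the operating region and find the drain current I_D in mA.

Saturation; I_D = 17.0 mA

V_ov = V_GS − V_t = 2.86 − 1.04 = 1.82 V.
Since V_DS = 6.24 V ≥ V_ov = 1.82 V, the device is in saturation.
I_D = ½ k_n V_ov² (1 + λ V_DS) = 0.5 × 6.4 × 1.82² × (1 + 0.097 × 6.24) = 17 mA.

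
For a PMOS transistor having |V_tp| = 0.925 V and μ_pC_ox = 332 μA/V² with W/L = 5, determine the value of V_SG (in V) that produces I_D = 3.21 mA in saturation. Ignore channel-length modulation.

k_p = μ_pC_ox · (W/L) = 1.66 mA/V².
In saturation I_D = ½ k_p (V_SG − |V_tp|)², so V_SG − |V_tp| = √(2 I_D / k_p) = √(2 × 3.21 / 1.66) = 1.97 V.
V_SG = 0.925 + 1.97 = 2.89 V.

V_SG = 2.89 V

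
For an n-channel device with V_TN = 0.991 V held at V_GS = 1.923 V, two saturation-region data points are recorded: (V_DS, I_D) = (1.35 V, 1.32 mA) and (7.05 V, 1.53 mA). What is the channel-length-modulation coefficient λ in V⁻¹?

λ = 0.0290 V⁻¹

With V_GS fixed, I_D ∝ (1 + λ V_DS) in saturation, so I_D2/I_D1 = (1 + λ V_DS2)/(1 + λ V_DS1).
1.53/1.32 = 1.159 = (1 + 7.05 λ)/(1 + 1.35 λ).
Solving: λ (I_D1 V_DS2 − I_D2 V_DS1) = I_D2 − I_D1, so λ = (1.53 − 1.32) / (1.32 × 7.05 − 1.53 × 1.35) = 0.21 / 7.24 = 0.029 V⁻¹.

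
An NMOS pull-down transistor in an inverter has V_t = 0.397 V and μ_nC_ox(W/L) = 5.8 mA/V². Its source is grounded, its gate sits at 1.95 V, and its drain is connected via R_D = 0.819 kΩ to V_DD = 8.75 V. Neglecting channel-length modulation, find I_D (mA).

I_D = 6.99 mA

V_GS = V_G = 1.95 V, so V_ov = 1.95 − 0.397 = 1.55 V.
Assume saturation: I_D = ½ k_n V_ov² = 0.5 × 5.8 × 1.55² = 6.99 mA, giving V_DS = V_DD − I_D R_D = 8.75 − 6.99 × 0.819 = 3.02 V.
V_DS = 3.02 V ≥ V_ov = 1.55 V, confirming saturation.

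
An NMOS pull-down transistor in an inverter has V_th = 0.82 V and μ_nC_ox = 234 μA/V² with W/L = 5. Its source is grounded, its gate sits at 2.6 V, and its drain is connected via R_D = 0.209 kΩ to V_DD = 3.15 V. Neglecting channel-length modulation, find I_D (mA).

V_GS = V_G = 2.6 V, so V_ov = 2.6 − 0.82 = 1.78 V.
k_n = μ_nC_ox · (W/L) = 1.17 mA/V².
Assume saturation: I_D = ½ k_n V_ov² = 0.5 × 1.17 × 1.78² = 1.85 mA, giving V_DS = V_DD − I_D R_D = 3.15 − 1.85 × 0.209 = 2.76 V.
V_DS = 2.76 V ≥ V_ov = 1.78 V, confirming saturation.

I_D = 1.85 mA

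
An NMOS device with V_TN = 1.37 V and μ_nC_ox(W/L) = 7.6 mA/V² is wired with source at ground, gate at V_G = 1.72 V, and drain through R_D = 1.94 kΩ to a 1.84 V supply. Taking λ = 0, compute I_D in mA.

I_D = 0.465 mA

V_GS = V_G = 1.72 V, so V_ov = 1.72 − 1.37 = 0.35 V.
Assume saturation: I_D = ½ k_n V_ov² = 0.5 × 7.6 × 0.35² = 0.465 mA, giving V_DS = V_DD − I_D R_D = 1.84 − 0.465 × 1.94 = 0.937 V.
V_DS = 0.937 V ≥ V_ov = 0.35 V, confirming saturation.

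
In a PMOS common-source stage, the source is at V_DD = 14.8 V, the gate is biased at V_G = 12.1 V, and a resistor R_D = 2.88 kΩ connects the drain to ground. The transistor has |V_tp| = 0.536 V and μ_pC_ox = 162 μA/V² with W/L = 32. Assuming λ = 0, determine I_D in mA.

I_D = 4.97 mA

V_SG = V_DD − V_G = 14.8 − 12.1 = 2.7 V, so V_ov = 2.7 − 0.536 = 2.16 V.
k_p = μ_pC_ox · (W/L) = 5.184 mA/V².
Assume saturation: I_D = ½ k_p V_ov² = 0.5 × 5.184 × 2.16² = 12.1 mA, giving V_SD = V_DD − I_D R_D = 14.8 − 12.1 × 2.88 = -20.2 V.
But -20.2 V < V_ov = 2.16 V, so the device is actually in triode.
In triode I_D = k_p[V_ov V_SD − ½ V_SD²] and I_D = (V_DD − V_SD)/R_D. Equating: 7.46 V_SD² − 33.31 V_SD + 14.8 = 0, giving V_SD = 0.5 V (the root below V_ov).
I_D = (14.8 − 0.5) / 2.88 = 4.97 mA.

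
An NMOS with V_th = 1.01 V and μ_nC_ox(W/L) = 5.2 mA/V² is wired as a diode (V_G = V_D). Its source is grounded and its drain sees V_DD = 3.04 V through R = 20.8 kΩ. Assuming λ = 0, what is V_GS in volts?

V_GS = 1.19 V

With gate tied to drain, V_GS = V_DS ≥ V_GS − V_th, so the device is in saturation.
KCL at the drain: ½ k_n (V_GS − V_th)² = (V_DD − V_GS)/R.
Let x = V_GS − 1.01. Then 54.1 x² + x − 2.03 = 0, giving x = 0.185 V (positive root), so V_GS = 1.19 V.
I_D = (V_DD − V_GS)/R = (3.04 − 1.19) / 20.8 = 0.0887 mA.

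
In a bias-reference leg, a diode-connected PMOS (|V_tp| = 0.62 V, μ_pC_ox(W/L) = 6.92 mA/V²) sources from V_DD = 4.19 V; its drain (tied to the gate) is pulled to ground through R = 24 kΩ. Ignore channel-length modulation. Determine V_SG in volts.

With gate tied to drain, V_SG = V_SD ≥ V_SG − |V_tp|, so the device is in saturation.
KCL at the drain: ½ k_p (V_SG − |V_tp|)² = (V_DD − V_SG)/R.
Let x = V_SG − 0.62. Then 83 x² + x − 3.57 = 0, giving x = 0.201 V (positive root), so V_SG = 0.821 V.
I_D = (V_DD − V_SG)/R = (4.19 − 0.821) / 24 = 0.14 mA.

V_SG = 0.821 V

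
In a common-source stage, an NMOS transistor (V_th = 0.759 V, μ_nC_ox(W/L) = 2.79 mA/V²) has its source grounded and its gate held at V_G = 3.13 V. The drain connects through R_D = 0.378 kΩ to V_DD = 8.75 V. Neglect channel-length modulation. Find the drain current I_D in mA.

I_D = 7.84 mA

V_GS = V_G = 3.13 V, so V_ov = 3.13 − 0.759 = 2.37 V.
Assume saturation: I_D = ½ k_n V_ov² = 0.5 × 2.79 × 2.37² = 7.84 mA, giving V_DS = V_DD − I_D R_D = 8.75 − 7.84 × 0.378 = 5.79 V.
V_DS = 5.79 V ≥ V_ov = 2.37 V, confirming saturation.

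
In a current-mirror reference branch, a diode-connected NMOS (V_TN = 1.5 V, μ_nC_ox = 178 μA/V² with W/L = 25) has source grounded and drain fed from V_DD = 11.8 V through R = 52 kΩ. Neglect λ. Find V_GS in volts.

With gate tied to drain, V_GS = V_DS ≥ V_GS − V_TN, so the device is in saturation.
k_n = μ_nC_ox · (W/L) = 4.45 mA/V².
KCL at the drain: ½ k_n (V_GS − V_TN)² = (V_DD − V_GS)/R.
Let x = V_GS − 1.5. Then 116 x² + x − 10.3 = 0, giving x = 0.294 V (positive root), so V_GS = 1.79 V.
I_D = (V_DD − V_GS)/R = (11.8 − 1.79) / 52 = 0.192 mA.

V_GS = 1.79 V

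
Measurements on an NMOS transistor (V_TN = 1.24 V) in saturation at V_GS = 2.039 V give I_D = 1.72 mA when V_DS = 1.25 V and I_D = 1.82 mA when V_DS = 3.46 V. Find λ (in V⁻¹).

With V_GS fixed, I_D ∝ (1 + λ V_DS) in saturation, so I_D2/I_D1 = (1 + λ V_DS2)/(1 + λ V_DS1).
1.82/1.72 = 1.058 = (1 + 3.46 λ)/(1 + 1.25 λ).
Solving: λ (I_D1 V_DS2 − I_D2 V_DS1) = I_D2 − I_D1, so λ = (1.82 − 1.72) / (1.72 × 3.46 − 1.82 × 1.25) = 0.1 / 3.68 = 0.0272 V⁻¹.

λ = 0.0272 V⁻¹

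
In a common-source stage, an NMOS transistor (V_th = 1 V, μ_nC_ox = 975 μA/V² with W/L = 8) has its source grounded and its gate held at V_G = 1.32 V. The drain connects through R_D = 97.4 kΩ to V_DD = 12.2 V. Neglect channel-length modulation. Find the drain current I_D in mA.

V_GS = V_G = 1.32 V, so V_ov = 1.32 − 1 = 0.32 V.
k_n = μ_nC_ox · (W/L) = 7.8 mA/V².
Assume saturation: I_D = ½ k_n V_ov² = 0.5 × 7.8 × 0.32² = 0.399 mA, giving V_DS = V_DD − I_D R_D = 12.2 − 0.399 × 97.4 = -26.7 V.
But -26.7 V < V_ov = 0.32 V, so the device is actually in triode.
In triode I_D = k_n[V_ov V_DS − ½ V_DS²] and I_D = (V_DD − V_DS)/R_D. Equating: 380 V_DS² − 244.1 V_DS + 12.2 = 0, giving V_DS = 0.0546 V (the root below V_ov).
I_D = (12.2 − 0.0546) / 97.4 = 0.125 mA.

I_D = 0.125 mA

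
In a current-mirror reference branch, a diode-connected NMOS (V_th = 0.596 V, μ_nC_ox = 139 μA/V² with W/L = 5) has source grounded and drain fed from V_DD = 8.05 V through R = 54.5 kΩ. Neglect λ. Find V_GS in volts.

V_GS = 1.20 V

With gate tied to drain, V_GS = V_DS ≥ V_GS − V_th, so the device is in saturation.
k_n = μ_nC_ox · (W/L) = 0.695 mA/V².
KCL at the drain: ½ k_n (V_GS − V_th)² = (V_DD − V_GS)/R.
Let x = V_GS − 0.596. Then 18.9 x² + x − 7.454 = 0, giving x = 0.602 V (positive root), so V_GS = 1.2 V.
I_D = (V_DD − V_GS)/R = (8.05 − 1.2) / 54.5 = 0.126 mA.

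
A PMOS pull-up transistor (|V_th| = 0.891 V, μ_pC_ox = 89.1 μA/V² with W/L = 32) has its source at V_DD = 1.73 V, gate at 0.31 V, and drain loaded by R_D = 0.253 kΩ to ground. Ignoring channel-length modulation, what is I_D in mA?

I_D = 0.399 mA

V_SG = V_DD − V_G = 1.73 − 0.31 = 1.42 V, so V_ov = 1.42 − 0.891 = 0.529 V.
k_p = μ_pC_ox · (W/L) = 2.851 mA/V².
Assume saturation: I_D = ½ k_p V_ov² = 0.5 × 2.851 × 0.529² = 0.399 mA, giving V_SD = V_DD − I_D R_D = 1.73 − 0.399 × 0.253 = 1.63 V.
V_SD = 1.63 V ≥ V_ov = 0.529 V, confirming saturation.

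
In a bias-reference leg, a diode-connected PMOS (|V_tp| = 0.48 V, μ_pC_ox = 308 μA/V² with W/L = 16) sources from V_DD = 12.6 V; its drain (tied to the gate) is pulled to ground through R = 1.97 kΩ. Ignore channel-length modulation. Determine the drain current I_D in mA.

With gate tied to drain, V_SG = V_SD ≥ V_SG − |V_tp|, so the device is in saturation.
k_p = μ_pC_ox · (W/L) = 4.928 mA/V².
KCL at the drain: ½ k_p (V_SG − |V_tp|)² = (V_DD − V_SG)/R.
Let x = V_SG − 0.48. Then 4.85 x² + x − 12.12 = 0, giving x = 1.48 V (positive root), so V_SG = 1.96 V.
I_D = (V_DD − V_SG)/R = (12.6 − 1.96) / 1.97 = 5.4 mA.

I_D = 5.40 mA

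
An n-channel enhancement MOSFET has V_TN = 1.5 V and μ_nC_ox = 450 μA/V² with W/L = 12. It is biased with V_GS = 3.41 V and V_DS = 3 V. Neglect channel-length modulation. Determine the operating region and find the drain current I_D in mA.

k_n = μ_nC_ox · (W/L) = 5.4 mA/V².
V_ov = V_GS − V_TN = 3.41 − 1.5 = 1.91 V.
Since V_DS = 3 V ≥ V_ov = 1.91 V, the device is in saturation.
I_D = ½ k_n V_ov² = 0.5 × 5.4 × 1.91² = 9.85 mA.

Saturation; I_D = 9.85 mA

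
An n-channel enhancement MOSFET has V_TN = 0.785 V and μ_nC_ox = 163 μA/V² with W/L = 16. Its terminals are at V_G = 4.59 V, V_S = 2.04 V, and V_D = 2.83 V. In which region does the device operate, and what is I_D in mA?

V_GS = V_G − V_S = 4.59 − 2.04 = 2.55 V; V_DS = V_D − V_S = 2.83 − 2.04 = 0.79 V.
k_n = μ_nC_ox · (W/L) = 2.608 mA/V².
V_ov = V_GS − V_TN = 2.55 − 0.785 = 1.76 V.
Since V_DS = 0.79 V < V_ov = 1.76 V, the device is in the triode region.
I_D = k_n [V_ov · V_DS − ½ V_DS²] = 2.608 × [1.76 × 0.79 − 0.5 × 0.79²] = 2.82 mA.

Triode; I_D = 2.82 mA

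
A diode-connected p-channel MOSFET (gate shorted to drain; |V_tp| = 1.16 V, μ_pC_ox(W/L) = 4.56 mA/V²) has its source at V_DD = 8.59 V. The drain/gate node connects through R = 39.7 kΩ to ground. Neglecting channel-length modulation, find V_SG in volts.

V_SG = 1.44 V

With gate tied to drain, V_SG = V_SD ≥ V_SG − |V_tp|, so the device is in saturation.
KCL at the drain: ½ k_p (V_SG − |V_tp|)² = (V_DD − V_SG)/R.
Let x = V_SG − 1.16. Then 90.5 x² + x − 7.43 = 0, giving x = 0.281 V (positive root), so V_SG = 1.44 V.
I_D = (V_DD − V_SG)/R = (8.59 − 1.44) / 39.7 = 0.18 mA.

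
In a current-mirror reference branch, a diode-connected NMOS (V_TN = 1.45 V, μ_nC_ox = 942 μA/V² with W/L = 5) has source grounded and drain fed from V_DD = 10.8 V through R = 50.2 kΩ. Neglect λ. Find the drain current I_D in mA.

With gate tied to drain, V_GS = V_DS ≥ V_GS − V_TN, so the device is in saturation.
k_n = μ_nC_ox · (W/L) = 4.71 mA/V².
KCL at the drain: ½ k_n (V_GS − V_TN)² = (V_DD − V_GS)/R.
Let x = V_GS − 1.45. Then 118 x² + x − 9.35 = 0, giving x = 0.277 V (positive root), so V_GS = 1.73 V.
I_D = (V_DD − V_GS)/R = (10.8 − 1.73) / 50.2 = 0.181 mA.

I_D = 0.181 mA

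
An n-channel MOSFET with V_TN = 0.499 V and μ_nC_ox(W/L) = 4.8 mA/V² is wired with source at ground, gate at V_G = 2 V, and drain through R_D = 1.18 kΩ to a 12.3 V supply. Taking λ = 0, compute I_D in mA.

V_GS = V_G = 2 V, so V_ov = 2 − 0.499 = 1.5 V.
Assume saturation: I_D = ½ k_n V_ov² = 0.5 × 4.8 × 1.5² = 5.41 mA, giving V_DS = V_DD − I_D R_D = 12.3 − 5.41 × 1.18 = 5.92 V.
V_DS = 5.92 V ≥ V_ov = 1.5 V, confirming saturation.

I_D = 5.41 mA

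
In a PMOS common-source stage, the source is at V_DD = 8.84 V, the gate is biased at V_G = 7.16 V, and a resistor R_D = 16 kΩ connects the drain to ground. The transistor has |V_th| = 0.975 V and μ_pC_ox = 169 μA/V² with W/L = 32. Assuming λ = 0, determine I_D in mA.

I_D = 0.542 mA

V_SG = V_DD − V_G = 8.84 − 7.16 = 1.68 V, so V_ov = 1.68 − 0.975 = 0.705 V.
k_p = μ_pC_ox · (W/L) = 5.408 mA/V².
Assume saturation: I_D = ½ k_p V_ov² = 0.5 × 5.408 × 0.705² = 1.34 mA, giving V_SD = V_DD − I_D R_D = 8.84 − 1.34 × 16 = -12.7 V.
But -12.7 V < V_ov = 0.705 V, so the device is actually in triode.
In triode I_D = k_p[V_ov V_SD − ½ V_SD²] and I_D = (V_DD − V_SD)/R_D. Equating: 43.3 V_SD² − 62 V_SD + 8.84 = 0, giving V_SD = 0.161 V (the root below V_ov).
I_D = (8.84 − 0.161) / 16 = 0.542 mA.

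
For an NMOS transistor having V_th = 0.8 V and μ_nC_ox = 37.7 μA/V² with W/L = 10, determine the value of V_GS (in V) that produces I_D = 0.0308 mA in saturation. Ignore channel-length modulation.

k_n = μ_nC_ox · (W/L) = 0.377 mA/V².
In saturation I_D = ½ k_n (V_GS − V_th)², so V_GS − V_th = √(2 I_D / k_n) = √(2 × 0.0308 / 0.377) = 0.404 V.
V_GS = 0.8 + 0.404 = 1.2 V.

V_GS = 1.20 V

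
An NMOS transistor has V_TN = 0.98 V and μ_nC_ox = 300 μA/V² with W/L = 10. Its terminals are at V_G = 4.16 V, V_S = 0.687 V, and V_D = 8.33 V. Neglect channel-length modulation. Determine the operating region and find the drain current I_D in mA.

Saturation; I_D = 9.32 mA

V_GS = V_G − V_S = 4.16 − 0.687 = 3.47 V; V_DS = V_D − V_S = 8.33 − 0.687 = 7.64 V.
k_n = μ_nC_ox · (W/L) = 3 mA/V².
V_ov = V_GS − V_TN = 3.47 − 0.98 = 2.49 V.
Since V_DS = 7.64 V ≥ V_ov = 2.49 V, the device is in saturation.
I_D = ½ k_n V_ov² = 0.5 × 3 × 2.49² = 9.32 mA.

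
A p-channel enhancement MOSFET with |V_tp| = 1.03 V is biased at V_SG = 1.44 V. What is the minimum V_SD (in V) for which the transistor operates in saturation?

V_SD,sat = 0.410 V

The boundary between triode and saturation is V_SD = V_SG − |V_tp| = V_ov.
V_ov = 1.44 − 1.03 = 0.41 V.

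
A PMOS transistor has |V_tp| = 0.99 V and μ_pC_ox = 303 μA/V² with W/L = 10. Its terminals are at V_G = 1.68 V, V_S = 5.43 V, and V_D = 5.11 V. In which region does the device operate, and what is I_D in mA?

V_SG = V_S − V_G = 5.43 − 1.68 = 3.75 V; V_SD = V_S − V_D = 5.43 − 5.11 = 0.32 V.
k_p = μ_pC_ox · (W/L) = 3.03 mA/V².
V_ov = V_SG − |V_tp| = 3.75 − 0.99 = 2.76 V.
Since V_SD = 0.32 V < V_ov = 2.76 V, the device is in the triode region.
I_D = k_p [V_ov · V_SD − ½ V_SD²] = 3.03 × [2.76 × 0.32 − 0.5 × 0.32²] = 2.52 mA.

Triode; I_D = 2.52 mA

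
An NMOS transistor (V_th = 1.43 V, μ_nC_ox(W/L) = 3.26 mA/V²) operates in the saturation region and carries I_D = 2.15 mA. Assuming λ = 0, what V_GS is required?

V_GS = 2.58 V

In saturation I_D = ½ k_n (V_GS − V_th)², so V_GS − V_th = √(2 I_D / k_n) = √(2 × 2.15 / 3.26) = 1.15 V.
V_GS = 1.43 + 1.15 = 2.58 V.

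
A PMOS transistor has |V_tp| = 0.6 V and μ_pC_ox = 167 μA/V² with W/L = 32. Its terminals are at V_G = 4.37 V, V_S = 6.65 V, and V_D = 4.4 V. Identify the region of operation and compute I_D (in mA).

V_SG = V_S − V_G = 6.65 − 4.37 = 2.28 V; V_SD = V_S − V_D = 6.65 − 4.4 = 2.25 V.
k_p = μ_pC_ox · (W/L) = 5.344 mA/V².
V_ov = V_SG − |V_tp| = 2.28 − 0.6 = 1.68 V.
Since V_SD = 2.25 V ≥ V_ov = 1.68 V, the device is in saturation.
I_D = ½ k_p V_ov² = 0.5 × 5.344 × 1.68² = 7.54 mA.

Saturation; I_D = 7.54 mA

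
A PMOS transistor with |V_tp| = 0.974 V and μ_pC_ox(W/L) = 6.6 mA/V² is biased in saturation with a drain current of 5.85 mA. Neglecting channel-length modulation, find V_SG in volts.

V_SG = 2.31 V

In saturation I_D = ½ k_p (V_SG − |V_tp|)², so V_SG − |V_tp| = √(2 I_D / k_p) = √(2 × 5.85 / 6.6) = 1.33 V.
V_SG = 0.974 + 1.33 = 2.31 V.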